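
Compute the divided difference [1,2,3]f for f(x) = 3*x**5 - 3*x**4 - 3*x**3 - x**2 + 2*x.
176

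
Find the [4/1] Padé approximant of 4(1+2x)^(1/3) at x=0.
(64*x**4/243 - 256*x**3/405 + 32*x**2/15 + 128*x/15 + 4)/(22*x/15 + 1)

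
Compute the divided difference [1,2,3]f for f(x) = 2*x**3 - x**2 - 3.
11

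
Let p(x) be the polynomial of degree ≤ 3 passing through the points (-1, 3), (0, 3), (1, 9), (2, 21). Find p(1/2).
21/4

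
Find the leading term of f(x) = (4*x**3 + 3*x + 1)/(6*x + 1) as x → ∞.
2*x**2/3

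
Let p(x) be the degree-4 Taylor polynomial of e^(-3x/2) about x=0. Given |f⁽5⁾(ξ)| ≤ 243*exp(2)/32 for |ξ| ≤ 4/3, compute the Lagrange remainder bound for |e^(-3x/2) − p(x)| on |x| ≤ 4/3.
4*exp(2)/15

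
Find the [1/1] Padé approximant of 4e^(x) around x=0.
(2*x + 4)/(1 - x/2)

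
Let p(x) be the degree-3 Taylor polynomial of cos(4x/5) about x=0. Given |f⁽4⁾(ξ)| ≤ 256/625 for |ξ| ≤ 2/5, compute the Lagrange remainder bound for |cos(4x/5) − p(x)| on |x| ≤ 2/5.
512/1171875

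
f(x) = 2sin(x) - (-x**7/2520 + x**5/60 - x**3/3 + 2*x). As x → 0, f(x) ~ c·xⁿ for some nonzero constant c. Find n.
9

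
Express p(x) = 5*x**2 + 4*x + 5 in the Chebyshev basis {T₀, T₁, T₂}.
(15/2)T₀ + (4)T₁ + (5/2)T₂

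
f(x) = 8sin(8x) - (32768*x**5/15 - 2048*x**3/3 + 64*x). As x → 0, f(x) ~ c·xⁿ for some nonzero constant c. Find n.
7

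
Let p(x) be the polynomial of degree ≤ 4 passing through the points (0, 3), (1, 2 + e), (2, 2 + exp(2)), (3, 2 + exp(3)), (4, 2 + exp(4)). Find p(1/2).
-35*exp(2)/64 - 5*exp(4)/128 + 291/128 + 35*e/32 + 7*exp(3)/32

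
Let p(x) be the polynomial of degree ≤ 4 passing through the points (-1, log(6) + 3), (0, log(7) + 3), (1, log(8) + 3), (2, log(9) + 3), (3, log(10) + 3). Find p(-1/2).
log(7*2**(19/32)*3**(91/128)*5**(123/128)*7**(3/32)/20) + 3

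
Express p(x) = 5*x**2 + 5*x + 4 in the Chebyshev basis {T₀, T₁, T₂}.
(13/2)T₀ + (5)T₁ + (5/2)T₂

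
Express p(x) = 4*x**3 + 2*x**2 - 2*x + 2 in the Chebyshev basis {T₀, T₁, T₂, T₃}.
(3)T₀ + T₁ + T₂ + T₃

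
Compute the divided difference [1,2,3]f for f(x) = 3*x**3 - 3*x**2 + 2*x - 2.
15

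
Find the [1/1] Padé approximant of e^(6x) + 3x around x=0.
(7*x + 1)/(1 - 2*x)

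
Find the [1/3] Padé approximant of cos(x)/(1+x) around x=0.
(1 - 5*x/12)/(7*x**3/24 + x**2/12 + 7*x/12 + 1)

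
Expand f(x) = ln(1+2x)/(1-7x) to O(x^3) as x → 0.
2*x + 12*x**2 + O(x**3)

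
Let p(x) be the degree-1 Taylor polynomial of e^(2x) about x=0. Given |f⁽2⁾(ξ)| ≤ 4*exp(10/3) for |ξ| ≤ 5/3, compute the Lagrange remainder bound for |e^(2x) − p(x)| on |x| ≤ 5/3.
50*exp(10/3)/9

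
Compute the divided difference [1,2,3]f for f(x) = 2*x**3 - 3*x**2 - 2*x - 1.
9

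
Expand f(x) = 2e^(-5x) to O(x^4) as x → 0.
2 - 10*x + 25*x**2 - 125*x**3/3 + O(x**4)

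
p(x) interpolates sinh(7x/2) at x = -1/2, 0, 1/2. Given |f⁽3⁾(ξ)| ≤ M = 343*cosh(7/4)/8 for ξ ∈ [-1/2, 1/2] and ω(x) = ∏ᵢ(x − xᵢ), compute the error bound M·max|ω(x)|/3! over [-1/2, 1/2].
343*sqrt(3)*cosh(7/4)/1728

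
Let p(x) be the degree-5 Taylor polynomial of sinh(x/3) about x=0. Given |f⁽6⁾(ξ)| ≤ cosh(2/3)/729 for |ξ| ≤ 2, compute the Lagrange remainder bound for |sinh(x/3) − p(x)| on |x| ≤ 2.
4*cosh(2/3)/32805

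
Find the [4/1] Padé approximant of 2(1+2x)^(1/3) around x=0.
(32*x**4/243 - 128*x**3/405 + 16*x**2/15 + 64*x/15 + 2)/(22*x/15 + 1)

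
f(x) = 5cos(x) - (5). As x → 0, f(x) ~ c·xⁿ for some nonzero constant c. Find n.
2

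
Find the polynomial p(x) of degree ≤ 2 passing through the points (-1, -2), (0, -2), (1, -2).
-2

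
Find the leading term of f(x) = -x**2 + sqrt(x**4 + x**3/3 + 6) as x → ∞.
x/6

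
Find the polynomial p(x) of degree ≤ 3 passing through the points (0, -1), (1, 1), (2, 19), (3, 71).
3*x**3 - x**2 - 1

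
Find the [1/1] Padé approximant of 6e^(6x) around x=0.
(18*x + 6)/(1 - 3*x)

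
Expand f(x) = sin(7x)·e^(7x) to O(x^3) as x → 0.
7*x + 49*x**2 + O(x**3)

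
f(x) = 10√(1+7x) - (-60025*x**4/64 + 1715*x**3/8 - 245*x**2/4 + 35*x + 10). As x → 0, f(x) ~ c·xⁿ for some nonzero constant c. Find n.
5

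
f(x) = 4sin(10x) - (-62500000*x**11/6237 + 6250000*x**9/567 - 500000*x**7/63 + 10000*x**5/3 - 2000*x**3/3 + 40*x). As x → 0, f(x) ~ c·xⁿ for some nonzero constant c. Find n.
13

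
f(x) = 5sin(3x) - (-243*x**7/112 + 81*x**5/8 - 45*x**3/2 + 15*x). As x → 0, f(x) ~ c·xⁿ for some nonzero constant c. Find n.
9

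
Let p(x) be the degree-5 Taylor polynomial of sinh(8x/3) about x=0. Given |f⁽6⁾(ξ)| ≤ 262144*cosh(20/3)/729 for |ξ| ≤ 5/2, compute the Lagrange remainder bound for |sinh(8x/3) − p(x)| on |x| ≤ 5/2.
800000*cosh(20/3)/6561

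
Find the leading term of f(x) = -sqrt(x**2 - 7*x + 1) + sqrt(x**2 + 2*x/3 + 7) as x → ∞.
23/6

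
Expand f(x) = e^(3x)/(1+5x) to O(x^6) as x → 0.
1 - 2*x + 29*x**2/2 - 68*x**3 + 2747*x**4/8 - 34297*x**5/20 + O(x**6)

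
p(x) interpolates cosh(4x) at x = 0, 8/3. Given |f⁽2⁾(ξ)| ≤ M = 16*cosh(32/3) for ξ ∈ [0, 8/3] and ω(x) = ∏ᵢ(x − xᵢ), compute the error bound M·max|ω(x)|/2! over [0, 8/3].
128*cosh(32/3)/9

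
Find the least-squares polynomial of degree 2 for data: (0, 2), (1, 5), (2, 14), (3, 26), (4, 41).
58/35 + (153/70)x + (27/14)x²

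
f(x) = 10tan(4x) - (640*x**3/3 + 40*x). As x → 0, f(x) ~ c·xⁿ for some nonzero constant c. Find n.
5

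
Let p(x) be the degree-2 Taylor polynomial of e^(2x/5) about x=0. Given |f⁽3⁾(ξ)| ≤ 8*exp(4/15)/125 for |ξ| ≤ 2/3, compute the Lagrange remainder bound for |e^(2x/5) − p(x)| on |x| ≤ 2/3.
32*exp(4/15)/10125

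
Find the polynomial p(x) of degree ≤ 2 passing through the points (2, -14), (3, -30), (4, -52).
-3*x**2 - x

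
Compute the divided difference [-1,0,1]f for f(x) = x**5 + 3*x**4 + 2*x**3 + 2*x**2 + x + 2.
5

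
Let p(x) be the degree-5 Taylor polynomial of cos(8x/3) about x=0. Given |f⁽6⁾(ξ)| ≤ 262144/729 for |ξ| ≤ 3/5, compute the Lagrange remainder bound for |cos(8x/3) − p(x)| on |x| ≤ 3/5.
16384/703125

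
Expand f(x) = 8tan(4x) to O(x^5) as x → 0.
32*x + 512*x**3/3 + O(x**5)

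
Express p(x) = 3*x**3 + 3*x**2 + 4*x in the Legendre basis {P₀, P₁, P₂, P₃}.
P₀ + (29/5)P₁ + (2)P₂ + (6/5)P₃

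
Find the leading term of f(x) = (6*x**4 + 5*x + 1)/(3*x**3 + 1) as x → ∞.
2*x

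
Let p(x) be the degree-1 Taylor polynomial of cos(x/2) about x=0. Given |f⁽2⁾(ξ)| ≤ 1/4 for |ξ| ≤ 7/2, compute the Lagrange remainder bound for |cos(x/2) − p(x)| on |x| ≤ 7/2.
49/32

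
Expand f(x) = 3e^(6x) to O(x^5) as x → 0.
3 + 18*x + 54*x**2 + 108*x**3 + 162*x**4 + O(x**5)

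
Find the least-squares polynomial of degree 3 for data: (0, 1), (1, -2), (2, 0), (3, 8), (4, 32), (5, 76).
5/6 + (-419/252)x + (-32/21)x² + (35/36)x³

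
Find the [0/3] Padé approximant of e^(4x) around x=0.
1/(-32*x**3/3 + 8*x**2 - 4*x + 1)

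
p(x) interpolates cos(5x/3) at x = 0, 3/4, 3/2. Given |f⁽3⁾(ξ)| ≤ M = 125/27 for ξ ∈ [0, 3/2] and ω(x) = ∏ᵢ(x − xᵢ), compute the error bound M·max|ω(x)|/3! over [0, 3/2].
125*sqrt(3)/1728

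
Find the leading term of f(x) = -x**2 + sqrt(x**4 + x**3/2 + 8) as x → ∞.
x/4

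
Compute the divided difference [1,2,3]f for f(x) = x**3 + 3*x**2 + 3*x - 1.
9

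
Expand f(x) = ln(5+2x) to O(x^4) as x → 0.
log(5) + 2*x/5 - 2*x**2/25 + 8*x**3/375 + O(x**4)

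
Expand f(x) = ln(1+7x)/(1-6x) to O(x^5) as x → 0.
7*x + 35*x**2/2 + 658*x**3/3 + 2863*x**4/4 + O(x**5)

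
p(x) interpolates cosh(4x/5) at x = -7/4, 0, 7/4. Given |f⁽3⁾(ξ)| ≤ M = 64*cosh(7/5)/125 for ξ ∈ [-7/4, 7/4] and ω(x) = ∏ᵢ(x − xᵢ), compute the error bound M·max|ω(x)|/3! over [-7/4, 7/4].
343*sqrt(3)*cosh(7/5)/3375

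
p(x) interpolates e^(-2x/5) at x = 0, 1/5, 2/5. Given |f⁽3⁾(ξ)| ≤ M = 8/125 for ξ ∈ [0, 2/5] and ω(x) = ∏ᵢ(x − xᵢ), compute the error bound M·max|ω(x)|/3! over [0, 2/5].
8*sqrt(3)/421875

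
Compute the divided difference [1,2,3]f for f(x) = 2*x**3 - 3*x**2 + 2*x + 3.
9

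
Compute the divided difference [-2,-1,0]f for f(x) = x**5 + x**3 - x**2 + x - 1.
-19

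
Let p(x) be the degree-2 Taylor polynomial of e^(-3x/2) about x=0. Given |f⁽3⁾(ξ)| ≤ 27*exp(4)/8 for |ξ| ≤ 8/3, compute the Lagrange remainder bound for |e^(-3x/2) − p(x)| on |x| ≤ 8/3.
32*exp(4)/3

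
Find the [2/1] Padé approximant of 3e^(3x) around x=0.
(9*x**2/2 + 6*x + 3)/(1 - x)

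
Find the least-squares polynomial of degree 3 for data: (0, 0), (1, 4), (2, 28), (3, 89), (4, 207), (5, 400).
-1/18 + (631/756)x + (41/126)x² + (335/108)x³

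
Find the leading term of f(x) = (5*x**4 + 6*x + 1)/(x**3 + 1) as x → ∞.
5*x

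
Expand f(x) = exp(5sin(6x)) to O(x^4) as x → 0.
1 + 30*x + 450*x**2 + 4320*x**3 + O(x**4)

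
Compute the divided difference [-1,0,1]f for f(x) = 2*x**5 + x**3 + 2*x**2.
2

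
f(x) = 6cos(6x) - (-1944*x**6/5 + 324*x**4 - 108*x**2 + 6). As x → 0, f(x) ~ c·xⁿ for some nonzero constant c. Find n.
8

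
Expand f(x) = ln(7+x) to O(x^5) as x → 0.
log(7) + x/7 - x**2/98 + x**3/1029 - x**4/9604 + O(x**5)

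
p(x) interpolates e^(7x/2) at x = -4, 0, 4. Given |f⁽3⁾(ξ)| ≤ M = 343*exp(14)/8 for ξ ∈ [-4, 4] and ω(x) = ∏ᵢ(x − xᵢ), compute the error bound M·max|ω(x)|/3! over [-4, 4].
2744*sqrt(3)*exp(14)/27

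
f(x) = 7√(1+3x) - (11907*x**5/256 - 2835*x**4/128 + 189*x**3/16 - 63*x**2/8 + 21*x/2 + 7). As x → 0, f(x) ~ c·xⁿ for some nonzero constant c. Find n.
6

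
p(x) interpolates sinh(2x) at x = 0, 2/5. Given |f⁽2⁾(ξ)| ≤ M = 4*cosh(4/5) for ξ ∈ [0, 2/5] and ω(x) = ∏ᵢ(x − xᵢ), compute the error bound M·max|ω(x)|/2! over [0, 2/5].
2*cosh(4/5)/25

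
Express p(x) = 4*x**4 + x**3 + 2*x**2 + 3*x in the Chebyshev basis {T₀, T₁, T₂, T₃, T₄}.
(5/2)T₀ + (15/4)T₁ + (3)T₂ + (1/4)T₃ + (1/2)T₄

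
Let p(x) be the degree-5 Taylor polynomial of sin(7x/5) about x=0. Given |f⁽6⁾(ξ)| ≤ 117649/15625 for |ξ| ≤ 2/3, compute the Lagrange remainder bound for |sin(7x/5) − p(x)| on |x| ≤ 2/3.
470596/512578125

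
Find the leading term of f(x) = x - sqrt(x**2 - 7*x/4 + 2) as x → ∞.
7/8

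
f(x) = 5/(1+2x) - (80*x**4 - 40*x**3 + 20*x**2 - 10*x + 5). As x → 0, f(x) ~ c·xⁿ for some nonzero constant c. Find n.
5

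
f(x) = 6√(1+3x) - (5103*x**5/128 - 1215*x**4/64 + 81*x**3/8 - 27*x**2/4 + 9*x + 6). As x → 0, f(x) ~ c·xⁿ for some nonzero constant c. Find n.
6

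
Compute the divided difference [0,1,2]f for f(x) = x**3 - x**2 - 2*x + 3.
2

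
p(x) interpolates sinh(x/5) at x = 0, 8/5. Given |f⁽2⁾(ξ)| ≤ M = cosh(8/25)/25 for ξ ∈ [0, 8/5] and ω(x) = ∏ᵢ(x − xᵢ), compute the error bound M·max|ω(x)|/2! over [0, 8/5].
8*cosh(8/25)/625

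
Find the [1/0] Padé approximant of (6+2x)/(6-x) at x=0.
x/2 + 1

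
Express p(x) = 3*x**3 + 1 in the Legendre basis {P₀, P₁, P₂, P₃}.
P₀ + (9/5)P₁ + (6/5)P₃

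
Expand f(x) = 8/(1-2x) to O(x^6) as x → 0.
8 + 16*x + 32*x**2 + 64*x**3 + 128*x**4 + 256*x**5 + O(x**6)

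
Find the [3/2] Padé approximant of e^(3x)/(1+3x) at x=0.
(72*x**3/55 + 513*x**2/220 + 126*x/55 + 1)/(-477*x**2/220 + 126*x/55 + 1)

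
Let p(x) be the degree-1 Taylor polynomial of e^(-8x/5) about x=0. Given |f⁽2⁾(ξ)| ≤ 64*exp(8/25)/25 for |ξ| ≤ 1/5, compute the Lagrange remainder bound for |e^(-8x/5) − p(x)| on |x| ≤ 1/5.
32*exp(8/25)/625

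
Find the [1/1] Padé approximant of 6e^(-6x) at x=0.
(6 - 18*x)/(3*x + 1)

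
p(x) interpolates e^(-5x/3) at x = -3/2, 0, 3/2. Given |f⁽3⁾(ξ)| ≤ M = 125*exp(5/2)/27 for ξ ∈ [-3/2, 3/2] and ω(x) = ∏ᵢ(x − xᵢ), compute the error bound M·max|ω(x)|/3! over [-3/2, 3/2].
125*sqrt(3)*exp(5/2)/216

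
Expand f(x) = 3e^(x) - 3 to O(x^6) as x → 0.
3*x + 3*x**2/2 + x**3/2 + x**4/8 + x**5/40 + O(x**6)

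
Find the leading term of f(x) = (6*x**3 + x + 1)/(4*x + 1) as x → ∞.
3*x**2/2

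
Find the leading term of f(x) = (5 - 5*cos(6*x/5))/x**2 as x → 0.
18/5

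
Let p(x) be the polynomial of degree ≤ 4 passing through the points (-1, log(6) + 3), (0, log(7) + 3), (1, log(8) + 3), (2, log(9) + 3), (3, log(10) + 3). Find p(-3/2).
log(2048*2**(19/32)*3**(83/128)*5**(35/128)*7**(23/32)/7203) + 3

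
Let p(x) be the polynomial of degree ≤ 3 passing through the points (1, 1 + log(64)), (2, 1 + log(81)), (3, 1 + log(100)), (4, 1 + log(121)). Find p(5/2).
-log(11)/8 - 3*log(2)/8 + 1 + 9*log(3)/4 + 9*log(10)/8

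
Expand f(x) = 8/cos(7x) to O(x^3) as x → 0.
8 + 196*x**2 + O(x**3)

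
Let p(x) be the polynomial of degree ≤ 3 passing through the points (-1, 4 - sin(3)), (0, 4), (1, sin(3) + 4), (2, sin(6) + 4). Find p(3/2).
5*sin(6)/16 + 7*sin(3)/8 + 4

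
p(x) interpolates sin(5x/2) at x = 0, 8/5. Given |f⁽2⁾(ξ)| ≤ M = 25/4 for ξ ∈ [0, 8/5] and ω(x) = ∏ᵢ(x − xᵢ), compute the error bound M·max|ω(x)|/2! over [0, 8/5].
2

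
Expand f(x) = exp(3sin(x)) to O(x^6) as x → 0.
1 + 3*x + 9*x**2/2 + 4*x**3 + 15*x**4/8 - x**5/5 + O(x**6)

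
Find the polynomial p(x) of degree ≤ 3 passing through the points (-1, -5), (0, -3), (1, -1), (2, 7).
x**3 + x - 3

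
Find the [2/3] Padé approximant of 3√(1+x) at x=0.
(21*x**2/16 + 21*x/5 + 3)/(-x**3/160 + 9*x**2/80 + 9*x/10 + 1)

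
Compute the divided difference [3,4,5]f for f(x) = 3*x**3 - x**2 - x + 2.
35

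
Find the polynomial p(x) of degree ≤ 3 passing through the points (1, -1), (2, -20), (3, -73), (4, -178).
-3*x**3 + x**2 - x + 2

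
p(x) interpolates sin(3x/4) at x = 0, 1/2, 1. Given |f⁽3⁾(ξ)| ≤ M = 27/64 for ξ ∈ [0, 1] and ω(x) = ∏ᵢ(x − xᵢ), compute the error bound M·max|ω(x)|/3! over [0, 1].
sqrt(3)/512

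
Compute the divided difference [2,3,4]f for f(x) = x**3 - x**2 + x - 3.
8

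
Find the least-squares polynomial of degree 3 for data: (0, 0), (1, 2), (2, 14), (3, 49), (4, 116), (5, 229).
(23/42)x + (-15/28)x² + (23/12)x³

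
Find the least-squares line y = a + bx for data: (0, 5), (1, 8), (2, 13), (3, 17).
a = 23/5, b = 41/10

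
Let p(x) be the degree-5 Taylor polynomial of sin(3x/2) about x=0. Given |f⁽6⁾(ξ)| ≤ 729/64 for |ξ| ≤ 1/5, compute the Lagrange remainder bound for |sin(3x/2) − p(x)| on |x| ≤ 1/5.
81/80000000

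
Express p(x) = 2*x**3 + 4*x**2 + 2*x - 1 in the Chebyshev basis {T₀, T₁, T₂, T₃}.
T₀ + (7/2)T₁ + (2)T₂ + (1/2)T₃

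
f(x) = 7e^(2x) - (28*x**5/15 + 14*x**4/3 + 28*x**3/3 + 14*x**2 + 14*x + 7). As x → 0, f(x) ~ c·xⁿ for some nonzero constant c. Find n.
6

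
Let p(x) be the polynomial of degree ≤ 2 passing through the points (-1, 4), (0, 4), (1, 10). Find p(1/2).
25/4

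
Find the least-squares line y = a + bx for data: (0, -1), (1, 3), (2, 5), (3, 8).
a = -3/5, b = 29/10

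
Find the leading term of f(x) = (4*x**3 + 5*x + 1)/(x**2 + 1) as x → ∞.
4*x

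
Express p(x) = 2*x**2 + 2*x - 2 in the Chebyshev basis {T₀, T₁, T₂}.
-T₀ + (2)T₁ + T₂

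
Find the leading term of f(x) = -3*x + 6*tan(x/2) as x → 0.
x**3/4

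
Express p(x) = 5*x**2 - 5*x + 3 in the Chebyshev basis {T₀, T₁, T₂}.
(11/2)T₀ + (-5)T₁ + (5/2)T₂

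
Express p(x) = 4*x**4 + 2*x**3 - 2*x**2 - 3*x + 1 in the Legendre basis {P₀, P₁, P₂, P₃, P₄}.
(17/15)P₀ + (-9/5)P₁ + (20/21)P₂ + (4/5)P₃ + (32/35)P₄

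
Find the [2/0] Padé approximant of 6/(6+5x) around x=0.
25*x**2/36 - 5*x/6 + 1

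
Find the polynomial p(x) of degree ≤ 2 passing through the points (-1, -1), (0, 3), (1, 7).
4*x + 3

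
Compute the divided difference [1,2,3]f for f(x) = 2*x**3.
12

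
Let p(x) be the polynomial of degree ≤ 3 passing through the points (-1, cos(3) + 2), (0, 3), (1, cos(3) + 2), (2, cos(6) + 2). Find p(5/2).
35*cos(6)/16 - 5*cos(3)/2 + 53/16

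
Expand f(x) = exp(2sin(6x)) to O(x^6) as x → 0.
1 + 12*x + 72*x**2 + 216*x**3 - 14904*x**5/5 + O(x**6)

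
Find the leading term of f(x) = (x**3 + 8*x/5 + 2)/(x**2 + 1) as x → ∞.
x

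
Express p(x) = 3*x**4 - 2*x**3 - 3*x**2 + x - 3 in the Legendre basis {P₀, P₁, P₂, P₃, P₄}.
(-17/5)P₀ + (-1/5)P₁ + (-2/7)P₂ + (-4/5)P₃ + (24/35)P₄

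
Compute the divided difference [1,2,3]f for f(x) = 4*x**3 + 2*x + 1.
24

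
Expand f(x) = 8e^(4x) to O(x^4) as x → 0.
8 + 32*x + 64*x**2 + 256*x**3/3 + O(x**4)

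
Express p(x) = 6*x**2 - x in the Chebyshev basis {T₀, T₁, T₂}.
(3)T₀ - T₁ + (3)T₂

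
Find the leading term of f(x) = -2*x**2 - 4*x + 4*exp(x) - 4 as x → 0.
2*x**3/3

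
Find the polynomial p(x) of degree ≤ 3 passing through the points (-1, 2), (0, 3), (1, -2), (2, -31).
-3*x**3 - 3*x**2 + x + 3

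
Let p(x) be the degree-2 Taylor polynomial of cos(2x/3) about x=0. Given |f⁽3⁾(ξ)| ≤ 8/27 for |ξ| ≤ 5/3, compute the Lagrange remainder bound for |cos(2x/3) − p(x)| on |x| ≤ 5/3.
500/2187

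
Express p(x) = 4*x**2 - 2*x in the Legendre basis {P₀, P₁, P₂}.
(4/3)P₀ + (-2)P₁ + (8/3)P₂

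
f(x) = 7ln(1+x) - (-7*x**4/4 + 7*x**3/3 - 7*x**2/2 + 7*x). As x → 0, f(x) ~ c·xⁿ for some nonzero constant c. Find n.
5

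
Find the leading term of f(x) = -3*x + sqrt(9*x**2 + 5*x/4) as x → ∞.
5/24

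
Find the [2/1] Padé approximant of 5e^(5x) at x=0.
(125*x**2/6 + 50*x/3 + 5)/(1 - 5*x/3)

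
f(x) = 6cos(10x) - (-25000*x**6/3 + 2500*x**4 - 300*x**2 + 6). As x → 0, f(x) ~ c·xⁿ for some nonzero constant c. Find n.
8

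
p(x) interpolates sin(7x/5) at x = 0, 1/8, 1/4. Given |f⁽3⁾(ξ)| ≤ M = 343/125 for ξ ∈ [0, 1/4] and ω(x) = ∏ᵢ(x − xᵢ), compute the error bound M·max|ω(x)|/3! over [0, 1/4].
343*sqrt(3)/1728000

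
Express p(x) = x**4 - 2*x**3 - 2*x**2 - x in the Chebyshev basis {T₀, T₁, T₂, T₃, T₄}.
(-5/8)T₀ + (-5/2)T₁ + (-1/2)T₂ + (-1/2)T₃ + (1/8)T₄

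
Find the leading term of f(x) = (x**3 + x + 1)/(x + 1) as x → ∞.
x**2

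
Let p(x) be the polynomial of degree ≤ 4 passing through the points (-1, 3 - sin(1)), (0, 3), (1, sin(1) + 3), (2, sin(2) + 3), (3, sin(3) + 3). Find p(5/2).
-65*sin(1)/128 + 35*sin(3)/128 + 35*sin(2)/32 + 3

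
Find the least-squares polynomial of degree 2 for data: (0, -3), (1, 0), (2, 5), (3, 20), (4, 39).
-13/5 + (-8/5)x + (3)x²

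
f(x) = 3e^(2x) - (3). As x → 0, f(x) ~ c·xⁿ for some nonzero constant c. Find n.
1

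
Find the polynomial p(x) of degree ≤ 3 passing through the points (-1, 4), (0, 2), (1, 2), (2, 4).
x**2 - x + 2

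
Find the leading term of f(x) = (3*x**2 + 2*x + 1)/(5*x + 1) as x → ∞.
3*x/5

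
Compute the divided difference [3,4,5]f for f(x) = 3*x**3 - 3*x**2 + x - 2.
33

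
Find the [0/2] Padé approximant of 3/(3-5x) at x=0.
1/(1 - 5*x/3)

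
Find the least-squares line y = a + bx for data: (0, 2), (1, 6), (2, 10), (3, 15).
a = 9/5, b = 43/10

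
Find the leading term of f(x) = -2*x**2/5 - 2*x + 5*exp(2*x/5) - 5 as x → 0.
4*x**3/75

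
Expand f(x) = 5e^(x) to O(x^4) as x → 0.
5 + 5*x + 5*x**2/2 + 5*x**3/6 + O(x**4)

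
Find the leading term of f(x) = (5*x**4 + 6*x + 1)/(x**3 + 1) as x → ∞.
5*x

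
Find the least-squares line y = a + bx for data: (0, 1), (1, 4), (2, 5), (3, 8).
a = 6/5, b = 11/5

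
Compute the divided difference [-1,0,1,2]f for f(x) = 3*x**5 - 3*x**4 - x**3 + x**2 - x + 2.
8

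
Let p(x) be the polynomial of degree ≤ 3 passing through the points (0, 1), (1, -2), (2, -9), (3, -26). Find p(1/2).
-3/8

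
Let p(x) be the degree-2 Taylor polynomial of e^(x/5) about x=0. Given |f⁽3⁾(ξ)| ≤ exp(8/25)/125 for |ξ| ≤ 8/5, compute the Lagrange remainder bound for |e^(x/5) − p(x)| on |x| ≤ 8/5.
256*exp(8/25)/46875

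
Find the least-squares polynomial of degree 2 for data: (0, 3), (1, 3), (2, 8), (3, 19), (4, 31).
94/35 + (-48/35)x + (15/7)x²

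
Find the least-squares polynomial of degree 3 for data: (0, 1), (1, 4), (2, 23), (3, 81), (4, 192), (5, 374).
155/126 + (-1133/756)x + (34/63)x² + (317/108)x³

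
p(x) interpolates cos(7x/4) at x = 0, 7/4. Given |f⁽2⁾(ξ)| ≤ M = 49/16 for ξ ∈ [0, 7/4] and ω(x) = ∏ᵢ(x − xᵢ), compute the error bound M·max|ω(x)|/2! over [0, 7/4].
2401/2048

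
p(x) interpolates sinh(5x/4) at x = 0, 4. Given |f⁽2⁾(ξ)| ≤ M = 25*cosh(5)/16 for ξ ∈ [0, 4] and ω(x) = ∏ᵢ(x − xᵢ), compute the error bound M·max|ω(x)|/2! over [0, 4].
25*cosh(5)/8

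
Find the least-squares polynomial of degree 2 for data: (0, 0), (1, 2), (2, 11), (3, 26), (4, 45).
-2/7 + (-1/35)x + (20/7)x²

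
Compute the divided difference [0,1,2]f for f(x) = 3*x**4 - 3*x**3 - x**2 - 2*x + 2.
11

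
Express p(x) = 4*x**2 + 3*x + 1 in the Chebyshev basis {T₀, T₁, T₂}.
(3)T₀ + (3)T₁ + (2)T₂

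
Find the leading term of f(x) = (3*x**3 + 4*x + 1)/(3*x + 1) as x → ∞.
x**2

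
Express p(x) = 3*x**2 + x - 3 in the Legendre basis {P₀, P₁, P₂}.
(-2)P₀ + P₁ + (2)P₂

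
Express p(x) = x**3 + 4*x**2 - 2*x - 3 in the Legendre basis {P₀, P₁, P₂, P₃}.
(-5/3)P₀ + (-7/5)P₁ + (8/3)P₂ + (2/5)P₃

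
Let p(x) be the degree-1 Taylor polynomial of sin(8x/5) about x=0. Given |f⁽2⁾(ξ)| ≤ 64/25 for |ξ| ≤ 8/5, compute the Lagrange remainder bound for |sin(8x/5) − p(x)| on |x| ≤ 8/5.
2048/625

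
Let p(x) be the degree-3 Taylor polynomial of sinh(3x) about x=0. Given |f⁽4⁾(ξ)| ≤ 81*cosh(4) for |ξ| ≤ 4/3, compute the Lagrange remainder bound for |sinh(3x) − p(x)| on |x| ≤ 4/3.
32*cosh(4)/3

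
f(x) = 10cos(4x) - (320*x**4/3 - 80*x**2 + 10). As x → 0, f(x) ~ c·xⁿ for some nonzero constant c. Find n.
6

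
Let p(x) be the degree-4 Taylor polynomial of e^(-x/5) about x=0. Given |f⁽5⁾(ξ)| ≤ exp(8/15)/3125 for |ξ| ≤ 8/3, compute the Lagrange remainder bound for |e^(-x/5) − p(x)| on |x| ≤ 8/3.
4096*exp(8/15)/11390625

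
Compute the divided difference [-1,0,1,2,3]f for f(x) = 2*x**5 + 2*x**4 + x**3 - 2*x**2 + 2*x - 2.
12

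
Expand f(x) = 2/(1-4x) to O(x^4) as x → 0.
2 + 8*x + 32*x**2 + 128*x**3 + O(x**4)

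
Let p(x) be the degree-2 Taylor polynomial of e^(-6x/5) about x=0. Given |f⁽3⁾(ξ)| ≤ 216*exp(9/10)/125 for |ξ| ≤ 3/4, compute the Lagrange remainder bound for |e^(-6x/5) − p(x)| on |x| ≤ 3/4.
243*exp(9/10)/2000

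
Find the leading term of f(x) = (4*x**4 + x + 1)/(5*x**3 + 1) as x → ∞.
4*x/5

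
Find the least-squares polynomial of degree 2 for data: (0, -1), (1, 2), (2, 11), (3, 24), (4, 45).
-31/35 + (-1/35)x + (20/7)x²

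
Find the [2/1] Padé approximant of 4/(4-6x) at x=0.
1/(1 - 3*x/2)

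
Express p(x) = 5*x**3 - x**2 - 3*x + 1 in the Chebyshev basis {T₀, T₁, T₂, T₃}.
(1/2)T₀ + (3/4)T₁ + (-1/2)T₂ + (5/4)T₃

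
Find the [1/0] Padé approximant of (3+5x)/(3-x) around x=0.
2*x + 1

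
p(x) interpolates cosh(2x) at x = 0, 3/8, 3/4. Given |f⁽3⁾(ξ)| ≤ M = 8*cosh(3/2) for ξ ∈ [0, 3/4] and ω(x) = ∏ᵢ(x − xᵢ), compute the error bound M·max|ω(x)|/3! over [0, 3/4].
sqrt(3)*cosh(3/2)/64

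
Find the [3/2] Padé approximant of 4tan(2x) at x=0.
(-32*x**3/15 + 8*x)/(1 - 8*x**2/5)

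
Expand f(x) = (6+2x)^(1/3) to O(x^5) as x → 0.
6**(1/3) + 6**(1/3)*x/9 - 6**(1/3)*x**2/81 + 5*6**(1/3)*x**3/2187 - 10*6**(1/3)*x**4/19683 + O(x**5)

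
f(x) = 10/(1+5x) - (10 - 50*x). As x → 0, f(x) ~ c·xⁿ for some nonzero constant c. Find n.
2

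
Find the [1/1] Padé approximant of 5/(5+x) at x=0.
1/(x/5 + 1)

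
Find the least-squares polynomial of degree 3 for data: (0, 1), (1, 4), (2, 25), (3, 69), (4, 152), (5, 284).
95/126 + (295/756)x + (233/126)x² + (203/108)x³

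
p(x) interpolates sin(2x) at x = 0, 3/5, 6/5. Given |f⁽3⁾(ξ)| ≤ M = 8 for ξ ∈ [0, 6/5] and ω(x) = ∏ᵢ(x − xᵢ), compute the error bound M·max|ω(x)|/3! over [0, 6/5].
8*sqrt(3)/125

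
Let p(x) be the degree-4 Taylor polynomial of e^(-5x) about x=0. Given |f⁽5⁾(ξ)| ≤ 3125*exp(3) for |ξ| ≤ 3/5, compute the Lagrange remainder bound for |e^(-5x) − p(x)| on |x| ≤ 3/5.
81*exp(3)/40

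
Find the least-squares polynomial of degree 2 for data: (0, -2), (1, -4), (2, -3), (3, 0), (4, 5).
-74/35 + (-97/35)x + (8/7)x²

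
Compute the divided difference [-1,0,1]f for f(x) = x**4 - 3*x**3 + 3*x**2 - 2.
4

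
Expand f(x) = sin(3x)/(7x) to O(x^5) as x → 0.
3/7 - 9*x**2/14 + 81*x**4/280 + O(x**5)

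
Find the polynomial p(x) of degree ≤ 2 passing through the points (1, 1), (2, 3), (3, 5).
2*x - 1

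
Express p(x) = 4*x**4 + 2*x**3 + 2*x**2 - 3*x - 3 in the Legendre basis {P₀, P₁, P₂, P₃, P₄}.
(-23/15)P₀ + (-9/5)P₁ + (76/21)P₂ + (4/5)P₃ + (32/35)P₄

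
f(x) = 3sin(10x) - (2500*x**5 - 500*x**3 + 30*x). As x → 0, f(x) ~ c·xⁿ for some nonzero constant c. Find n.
7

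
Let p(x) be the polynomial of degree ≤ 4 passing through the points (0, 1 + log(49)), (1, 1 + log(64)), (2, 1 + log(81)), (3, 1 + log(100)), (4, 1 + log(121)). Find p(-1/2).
1 + log(425329947*11**(35/64)*sqrt(2)*3**(13/16)*5**(3/16)*7**(59/64)/1048576000)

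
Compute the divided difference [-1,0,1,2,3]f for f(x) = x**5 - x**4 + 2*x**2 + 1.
4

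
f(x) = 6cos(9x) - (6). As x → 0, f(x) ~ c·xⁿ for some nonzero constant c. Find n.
2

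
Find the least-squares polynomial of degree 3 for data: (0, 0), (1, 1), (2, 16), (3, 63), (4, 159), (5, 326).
-5/42 + (263/252)x + (-229/84)x² + (28/9)x³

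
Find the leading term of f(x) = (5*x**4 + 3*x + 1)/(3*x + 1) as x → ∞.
5*x**3/3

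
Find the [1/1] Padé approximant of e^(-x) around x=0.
(1 - x/2)/(x/2 + 1)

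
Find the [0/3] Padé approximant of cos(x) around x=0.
1/(x**2/2 + 1)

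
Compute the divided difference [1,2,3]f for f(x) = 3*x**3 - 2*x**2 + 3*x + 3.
16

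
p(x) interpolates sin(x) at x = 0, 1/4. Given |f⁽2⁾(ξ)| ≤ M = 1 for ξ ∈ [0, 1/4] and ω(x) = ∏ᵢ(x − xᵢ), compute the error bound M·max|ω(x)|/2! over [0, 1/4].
1/128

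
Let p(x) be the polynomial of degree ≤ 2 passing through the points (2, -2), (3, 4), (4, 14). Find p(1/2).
-7/2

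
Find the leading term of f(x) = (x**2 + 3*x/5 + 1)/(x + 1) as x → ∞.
x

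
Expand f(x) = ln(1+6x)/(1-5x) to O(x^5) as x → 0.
6*x + 12*x**2 + 132*x**3 + 336*x**4 + O(x**5)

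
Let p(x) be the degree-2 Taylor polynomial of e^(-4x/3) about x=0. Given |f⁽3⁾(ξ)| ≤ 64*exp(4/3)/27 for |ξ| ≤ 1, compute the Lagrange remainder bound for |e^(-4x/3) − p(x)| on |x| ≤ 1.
32*exp(4/3)/81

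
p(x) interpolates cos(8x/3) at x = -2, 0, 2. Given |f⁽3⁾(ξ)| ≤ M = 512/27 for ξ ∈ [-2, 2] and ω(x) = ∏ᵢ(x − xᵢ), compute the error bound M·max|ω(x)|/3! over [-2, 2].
4096*sqrt(3)/729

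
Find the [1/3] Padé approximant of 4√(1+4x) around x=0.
(14*x + 4)/(x**3 - x**2 + 3*x/2 + 1)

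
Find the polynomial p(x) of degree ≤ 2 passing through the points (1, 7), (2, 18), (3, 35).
3*x**2 + 2*x + 2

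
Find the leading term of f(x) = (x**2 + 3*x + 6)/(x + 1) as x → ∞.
x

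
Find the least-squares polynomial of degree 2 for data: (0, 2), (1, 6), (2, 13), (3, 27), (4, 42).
68/35 + (127/70)x + (29/14)x²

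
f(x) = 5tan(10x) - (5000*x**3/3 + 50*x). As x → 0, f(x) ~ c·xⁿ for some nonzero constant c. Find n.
5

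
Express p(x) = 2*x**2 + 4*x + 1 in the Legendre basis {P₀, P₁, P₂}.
(5/3)P₀ + (4)P₁ + (4/3)P₂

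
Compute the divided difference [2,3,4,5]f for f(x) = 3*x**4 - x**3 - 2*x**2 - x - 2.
41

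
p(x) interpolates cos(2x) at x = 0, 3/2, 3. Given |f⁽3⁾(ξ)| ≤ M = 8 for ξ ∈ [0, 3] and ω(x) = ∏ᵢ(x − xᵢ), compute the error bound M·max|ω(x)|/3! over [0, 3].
sqrt(3)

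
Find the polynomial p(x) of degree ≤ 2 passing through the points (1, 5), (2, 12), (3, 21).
x**2 + 4*x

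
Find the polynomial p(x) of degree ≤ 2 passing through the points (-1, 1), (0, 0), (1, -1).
-x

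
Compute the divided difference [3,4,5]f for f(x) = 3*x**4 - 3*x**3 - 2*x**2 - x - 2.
253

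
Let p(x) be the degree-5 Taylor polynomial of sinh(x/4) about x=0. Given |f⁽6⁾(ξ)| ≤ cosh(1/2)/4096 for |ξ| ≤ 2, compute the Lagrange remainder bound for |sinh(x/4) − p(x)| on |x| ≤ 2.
cosh(1/2)/46080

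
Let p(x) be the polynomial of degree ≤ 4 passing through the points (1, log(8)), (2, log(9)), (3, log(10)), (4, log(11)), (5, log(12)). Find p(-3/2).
log(309485009821345068724781056000000000000000000000000000000000000000000000000000000000000000000000000000000*11**(11/32)*2**(81/128)*3**(123/128)*5**(13/64)/789157260429759242097992683682682139961107682185177269112730498723873946354418953378950901345590804885499)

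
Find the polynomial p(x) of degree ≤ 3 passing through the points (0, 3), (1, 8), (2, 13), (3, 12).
-x**3 + 3*x**2 + 3*x + 3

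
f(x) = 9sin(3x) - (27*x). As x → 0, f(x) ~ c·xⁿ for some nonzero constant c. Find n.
3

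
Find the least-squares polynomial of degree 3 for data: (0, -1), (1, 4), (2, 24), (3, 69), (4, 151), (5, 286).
-76/63 + (638/189)x + (43/126)x² + (113/54)x³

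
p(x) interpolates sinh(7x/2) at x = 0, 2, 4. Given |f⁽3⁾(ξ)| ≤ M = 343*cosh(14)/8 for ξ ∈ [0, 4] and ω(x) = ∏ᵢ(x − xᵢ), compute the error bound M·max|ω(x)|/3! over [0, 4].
343*sqrt(3)*cosh(14)/27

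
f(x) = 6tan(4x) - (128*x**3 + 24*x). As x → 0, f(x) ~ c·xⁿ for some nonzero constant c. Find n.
5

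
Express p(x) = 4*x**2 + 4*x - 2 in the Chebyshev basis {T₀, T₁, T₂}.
(4)T₁ + (2)T₂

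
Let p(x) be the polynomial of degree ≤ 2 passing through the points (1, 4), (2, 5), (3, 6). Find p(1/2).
7/2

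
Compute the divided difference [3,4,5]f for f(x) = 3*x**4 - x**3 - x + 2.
279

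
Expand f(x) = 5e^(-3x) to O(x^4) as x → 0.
5 - 15*x + 45*x**2/2 - 45*x**3/2 + O(x**4)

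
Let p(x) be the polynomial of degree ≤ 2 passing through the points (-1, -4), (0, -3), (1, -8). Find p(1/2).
-19/4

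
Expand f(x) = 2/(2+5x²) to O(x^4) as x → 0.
1 - 5*x**2/2 + O(x**4)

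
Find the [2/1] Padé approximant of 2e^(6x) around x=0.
(12*x**2 + 8*x + 2)/(1 - 2*x)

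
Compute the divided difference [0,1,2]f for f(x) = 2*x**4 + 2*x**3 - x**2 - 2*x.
19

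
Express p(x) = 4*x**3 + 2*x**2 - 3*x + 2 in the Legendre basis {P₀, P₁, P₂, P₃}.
(8/3)P₀ + (-3/5)P₁ + (4/3)P₂ + (8/5)P₃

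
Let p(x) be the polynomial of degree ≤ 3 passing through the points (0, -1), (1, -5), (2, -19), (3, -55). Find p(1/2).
-5/2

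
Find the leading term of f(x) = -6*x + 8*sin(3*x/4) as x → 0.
-9*x**3/16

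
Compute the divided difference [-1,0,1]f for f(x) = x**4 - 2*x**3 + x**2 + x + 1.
2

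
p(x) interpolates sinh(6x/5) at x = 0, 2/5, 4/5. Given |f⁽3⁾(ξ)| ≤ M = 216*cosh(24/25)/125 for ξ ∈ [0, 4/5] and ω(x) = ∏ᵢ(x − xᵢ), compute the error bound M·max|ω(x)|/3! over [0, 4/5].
64*sqrt(3)*cosh(24/25)/15625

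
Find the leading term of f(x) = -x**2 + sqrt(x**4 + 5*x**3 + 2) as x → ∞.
5*x/2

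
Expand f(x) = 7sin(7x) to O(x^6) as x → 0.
49*x - 2401*x**3/6 + 117649*x**5/120 + O(x**6)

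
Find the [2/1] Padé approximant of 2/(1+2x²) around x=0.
2 - 4*x**2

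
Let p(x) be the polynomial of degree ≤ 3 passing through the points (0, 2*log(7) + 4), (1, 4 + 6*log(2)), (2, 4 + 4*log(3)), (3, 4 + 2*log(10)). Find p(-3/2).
log(538611877086141384090327861*5**(5/8)*6**(3/4)*7**(1/8)/236118324143482260684800000) + 4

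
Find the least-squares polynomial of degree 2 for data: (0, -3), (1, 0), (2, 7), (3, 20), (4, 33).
-23/7 + (62/35)x + (13/7)x²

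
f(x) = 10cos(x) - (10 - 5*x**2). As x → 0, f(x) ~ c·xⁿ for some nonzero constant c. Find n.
4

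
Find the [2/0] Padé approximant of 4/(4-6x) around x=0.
9*x**2/4 + 3*x/2 + 1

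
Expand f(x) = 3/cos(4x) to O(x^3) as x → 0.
3 + 24*x**2 + O(x**3)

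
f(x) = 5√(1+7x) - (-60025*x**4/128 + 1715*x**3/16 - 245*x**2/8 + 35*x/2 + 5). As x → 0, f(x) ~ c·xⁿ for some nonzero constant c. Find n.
5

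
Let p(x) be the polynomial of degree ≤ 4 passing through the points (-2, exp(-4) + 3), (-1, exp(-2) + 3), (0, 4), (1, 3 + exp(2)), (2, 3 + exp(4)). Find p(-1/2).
(-5 + 60*exp(2) + (-20*exp(2) + 3*exp(4) + 474)*exp(4))*exp(-4)/128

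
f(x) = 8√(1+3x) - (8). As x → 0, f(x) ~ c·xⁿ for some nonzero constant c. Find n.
1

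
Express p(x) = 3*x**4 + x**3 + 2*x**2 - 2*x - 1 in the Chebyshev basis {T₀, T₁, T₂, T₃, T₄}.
(9/8)T₀ + (-5/4)T₁ + (5/2)T₂ + (1/4)T₃ + (3/8)T₄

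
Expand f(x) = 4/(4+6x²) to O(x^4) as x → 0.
1 - 3*x**2/2 + O(x**4)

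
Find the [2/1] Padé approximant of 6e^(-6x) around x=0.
(36*x**2 - 24*x + 6)/(2*x + 1)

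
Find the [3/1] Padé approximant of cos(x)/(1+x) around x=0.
(x**3/24 - 7*x**2/12 + x/12 + 1)/(13*x/12 + 1)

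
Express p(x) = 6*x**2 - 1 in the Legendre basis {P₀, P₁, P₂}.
P₀ + (4)P₂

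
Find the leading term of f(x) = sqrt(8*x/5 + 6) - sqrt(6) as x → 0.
2*sqrt(6)*x/15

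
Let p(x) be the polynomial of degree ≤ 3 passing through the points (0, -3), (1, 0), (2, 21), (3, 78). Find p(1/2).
-21/8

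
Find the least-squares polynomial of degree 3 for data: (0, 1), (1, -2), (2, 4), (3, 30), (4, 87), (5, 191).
53/63 + (-412/189)x + (-577/252)x² + (223/108)x³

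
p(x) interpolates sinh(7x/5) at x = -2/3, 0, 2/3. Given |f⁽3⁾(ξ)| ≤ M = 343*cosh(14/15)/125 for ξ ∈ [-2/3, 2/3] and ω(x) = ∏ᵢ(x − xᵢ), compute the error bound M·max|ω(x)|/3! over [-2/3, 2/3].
2744*sqrt(3)*cosh(14/15)/91125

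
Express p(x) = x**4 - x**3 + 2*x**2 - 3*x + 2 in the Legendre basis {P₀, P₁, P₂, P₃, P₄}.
(43/15)P₀ + (-18/5)P₁ + (40/21)P₂ + (-2/5)P₃ + (8/35)P₄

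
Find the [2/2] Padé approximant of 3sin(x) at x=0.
3*x/(x**2/6 + 1)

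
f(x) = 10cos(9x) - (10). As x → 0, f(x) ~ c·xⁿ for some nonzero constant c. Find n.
2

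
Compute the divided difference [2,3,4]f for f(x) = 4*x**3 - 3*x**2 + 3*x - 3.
33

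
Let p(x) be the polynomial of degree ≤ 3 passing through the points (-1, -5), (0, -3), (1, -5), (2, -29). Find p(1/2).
-19/8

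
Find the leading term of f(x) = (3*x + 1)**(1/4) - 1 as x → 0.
3*x/4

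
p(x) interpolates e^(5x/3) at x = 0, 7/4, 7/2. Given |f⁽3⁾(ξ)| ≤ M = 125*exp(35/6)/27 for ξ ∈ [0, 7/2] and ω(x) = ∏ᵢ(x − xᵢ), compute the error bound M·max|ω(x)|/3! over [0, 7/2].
42875*sqrt(3)*exp(35/6)/46656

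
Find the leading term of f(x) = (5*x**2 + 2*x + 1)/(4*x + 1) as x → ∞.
5*x/4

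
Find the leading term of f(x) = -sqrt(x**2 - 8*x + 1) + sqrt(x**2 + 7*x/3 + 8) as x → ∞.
31/6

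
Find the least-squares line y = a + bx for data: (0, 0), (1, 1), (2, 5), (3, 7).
a = -1/2, b = 5/2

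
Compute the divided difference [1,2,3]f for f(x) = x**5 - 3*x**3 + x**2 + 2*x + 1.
73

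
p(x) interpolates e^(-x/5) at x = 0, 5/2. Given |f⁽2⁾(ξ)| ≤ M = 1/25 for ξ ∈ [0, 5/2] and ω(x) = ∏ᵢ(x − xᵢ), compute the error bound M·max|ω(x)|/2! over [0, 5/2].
1/32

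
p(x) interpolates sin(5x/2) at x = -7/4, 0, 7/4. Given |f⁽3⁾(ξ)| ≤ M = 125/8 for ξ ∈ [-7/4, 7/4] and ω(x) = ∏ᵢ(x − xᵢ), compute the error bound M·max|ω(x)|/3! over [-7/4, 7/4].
42875*sqrt(3)/13824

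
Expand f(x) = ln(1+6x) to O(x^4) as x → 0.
6*x - 18*x**2 + 72*x**3 + O(x**4)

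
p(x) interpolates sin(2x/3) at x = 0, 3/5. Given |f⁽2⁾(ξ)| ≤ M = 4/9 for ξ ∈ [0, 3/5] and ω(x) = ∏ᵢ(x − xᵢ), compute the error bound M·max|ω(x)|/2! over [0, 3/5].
1/50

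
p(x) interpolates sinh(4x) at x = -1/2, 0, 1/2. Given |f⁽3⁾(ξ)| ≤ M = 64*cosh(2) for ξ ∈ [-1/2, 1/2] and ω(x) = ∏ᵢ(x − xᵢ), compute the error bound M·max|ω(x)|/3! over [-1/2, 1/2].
8*sqrt(3)*cosh(2)/27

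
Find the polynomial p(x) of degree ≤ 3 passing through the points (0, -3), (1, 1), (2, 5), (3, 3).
-x**3 + 3*x**2 + 2*x - 3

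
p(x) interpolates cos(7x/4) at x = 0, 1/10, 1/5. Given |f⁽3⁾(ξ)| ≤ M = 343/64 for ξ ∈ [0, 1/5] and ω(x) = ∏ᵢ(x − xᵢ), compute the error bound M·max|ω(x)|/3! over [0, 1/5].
343*sqrt(3)/1728000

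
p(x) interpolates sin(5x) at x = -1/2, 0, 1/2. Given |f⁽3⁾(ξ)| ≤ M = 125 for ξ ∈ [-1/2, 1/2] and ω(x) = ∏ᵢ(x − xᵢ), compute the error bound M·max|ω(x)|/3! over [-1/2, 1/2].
125*sqrt(3)/216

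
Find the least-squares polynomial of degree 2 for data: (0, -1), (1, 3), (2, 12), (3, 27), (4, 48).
-31/35 + (27/35)x + (20/7)x²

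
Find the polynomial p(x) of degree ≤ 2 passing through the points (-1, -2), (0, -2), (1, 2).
2*x**2 + 2*x - 2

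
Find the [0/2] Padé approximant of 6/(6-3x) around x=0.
1/(1 - x/2)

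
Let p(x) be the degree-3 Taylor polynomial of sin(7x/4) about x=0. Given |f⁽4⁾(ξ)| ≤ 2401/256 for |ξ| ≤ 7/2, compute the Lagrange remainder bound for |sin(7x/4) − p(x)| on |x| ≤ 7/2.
5764801/98304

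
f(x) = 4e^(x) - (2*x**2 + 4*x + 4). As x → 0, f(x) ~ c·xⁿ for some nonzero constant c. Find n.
3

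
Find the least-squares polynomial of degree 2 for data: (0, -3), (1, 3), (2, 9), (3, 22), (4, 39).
-86/35 + (141/70)x + (29/14)x²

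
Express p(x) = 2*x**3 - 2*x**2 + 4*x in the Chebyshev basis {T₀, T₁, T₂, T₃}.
-T₀ + (11/2)T₁ - T₂ + (1/2)T₃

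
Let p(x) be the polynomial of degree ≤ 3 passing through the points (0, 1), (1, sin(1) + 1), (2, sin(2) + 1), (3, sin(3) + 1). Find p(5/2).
-5*sin(1)/16 + 5*sin(3)/16 + 15*sin(2)/16 + 1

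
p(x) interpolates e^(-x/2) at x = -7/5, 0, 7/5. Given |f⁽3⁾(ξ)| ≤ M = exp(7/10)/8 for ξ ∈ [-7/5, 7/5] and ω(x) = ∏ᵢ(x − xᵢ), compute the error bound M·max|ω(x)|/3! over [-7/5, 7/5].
343*sqrt(3)*exp(7/10)/27000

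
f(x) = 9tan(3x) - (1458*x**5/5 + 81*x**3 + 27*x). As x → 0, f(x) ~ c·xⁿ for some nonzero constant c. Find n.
7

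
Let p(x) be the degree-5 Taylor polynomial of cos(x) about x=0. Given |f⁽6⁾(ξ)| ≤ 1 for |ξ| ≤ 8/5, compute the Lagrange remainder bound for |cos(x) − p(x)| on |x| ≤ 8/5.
16384/703125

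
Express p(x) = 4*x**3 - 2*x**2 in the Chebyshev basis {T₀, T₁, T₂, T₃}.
-T₀ + (3)T₁ - T₂ + T₃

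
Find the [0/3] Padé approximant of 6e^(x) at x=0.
6/(-x**3/6 + x**2/2 - x + 1)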